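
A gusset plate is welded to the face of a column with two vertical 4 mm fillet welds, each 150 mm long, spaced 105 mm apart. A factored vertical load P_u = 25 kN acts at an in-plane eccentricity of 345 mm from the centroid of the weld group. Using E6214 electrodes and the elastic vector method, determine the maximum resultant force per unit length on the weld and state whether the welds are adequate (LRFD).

f_max ≈ 620 N/mm; adequate

E62XX → F_EXX = 620 MPa.
Total weld length L_w = 300 mm. Treat welds as unit-width lines.
Polar moment about centroid: J = 2[d³/12 + d(b/2)²] = 2[150³/12 + 150×52.5²] = 1389000 mm³.
Direct shear f_v = P/L_w = 25×10³ / 300 = 83.33 N/mm (vertical).
Torsion M = P·e = 25×10³ × 345 = 8625000 N·mm.
Critical point at (x, y) = (52.5, 75) from centroid. f_tx = M·y/J = 465.6 N/mm; f_ty = M·x/J = 325.9 N/mm.
Resultant f_max = √[f_tx² + (f_v + f_ty)²] = √[465.6² + (83.33 + 325.9)²] = 619.9 N/mm.
Capacity per unit length: φr_n = 0.75 × 0.6 × 620 × (0.707 × 4) = 789 N/mm.
619.9 ≤ 789 → adequate.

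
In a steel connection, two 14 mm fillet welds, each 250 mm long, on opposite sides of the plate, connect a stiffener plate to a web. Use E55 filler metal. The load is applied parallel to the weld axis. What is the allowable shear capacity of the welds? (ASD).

E55XX → F_EXX = 550 MPa.
Effective throat t_e = 0.707 × 14 = 9.898 mm.
Total length L = 500 mm; A_we = 9.898 × 500 = 4949 mm².
F_nw = 0.6 F_EXX = 0.6 × 550 = 330 MPa.
R_n = 330 × 4949 × 10⁻³ = 1633 kN; R_n/Ω = 1633/2.0 = 816.6 kN.

R_n/Ω ≈ 817 kN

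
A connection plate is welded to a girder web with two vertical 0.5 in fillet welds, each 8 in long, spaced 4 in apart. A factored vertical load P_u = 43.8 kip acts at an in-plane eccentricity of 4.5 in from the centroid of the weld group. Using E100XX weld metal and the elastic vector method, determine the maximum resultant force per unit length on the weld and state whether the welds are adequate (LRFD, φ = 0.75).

E100XX → F_EXX = 100 ksi.
Total weld length L_w = 16 in. Treat welds as unit-width lines.
Polar moment about centroid: J = 2[d³/12 + d(b/2)²] = 2[8³/12 + 8×2²] = 149.3 in³.
Direct shear f_v = P/L_w = 43.8 / 16 = 2.737 kip/in (vertical).
Torsion M = P·e = 43.8 × 4.5 = 197.1 kip·in.
Critical point at (x, y) = (2, 4) from centroid. f_tx = M·y/J = 5.279 kip/in; f_ty = M·x/J = 2.64 kip/in.
Resultant f_max = √[f_tx² + (f_v + f_ty)²] = √[5.279² + (2.737 + 2.64)²] = 7.536 kip/in.
Capacity per unit length: φr_n = 0.75 × 0.6 × 100 × (0.707 × 0.5) = 15.91 kip/in.
7.536 ≤ 15.91 → adequate.

f_max ≈ 7.54 kip/in; adequate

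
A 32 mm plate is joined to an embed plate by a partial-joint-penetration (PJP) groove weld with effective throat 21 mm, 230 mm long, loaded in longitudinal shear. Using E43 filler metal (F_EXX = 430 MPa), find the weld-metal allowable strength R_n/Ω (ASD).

Effective throat (given) t_e = 21 mm.
A_we = 21 × 230 = 4830 mm².
F_nw = 0.6 F_EXX = 258 MPa.
R_n/Ω = (258 × 4830) / 2.0 × 10⁻³ = 623.1 kN.

R_n/Ω ≈ 623 kN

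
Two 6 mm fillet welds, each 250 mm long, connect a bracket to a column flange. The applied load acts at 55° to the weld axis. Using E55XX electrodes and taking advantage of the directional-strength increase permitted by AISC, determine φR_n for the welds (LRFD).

φR_n ≈ 720 kN

E55XX → F_EXX = 550 MPa.
t_e = 0.707 × 6 = 4.242 mm; A_we = 4.242 × 500 = 2121 mm².
Directional factor: 1.0 + 0.5 sin^1.5(55°) = 1.371.
F_nw = 0.6 × 550 × 1.371 = 452.3 MPa.
φR_n = 0.75 × 452.3 × 2121 × 10⁻³ = 719.5 kN.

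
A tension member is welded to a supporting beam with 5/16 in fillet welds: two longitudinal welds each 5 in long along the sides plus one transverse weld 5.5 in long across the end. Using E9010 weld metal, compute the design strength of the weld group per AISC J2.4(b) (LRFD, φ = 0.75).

φR_n ≈ 150 kips

E90XX → F_EXX = 90 ksi.
t_e = 0.707 × 0.3125 = 0.2209 in.
R_nwl = 0.6 × 90 × 0.2209 × 10 = 119.3 kips (longitudinal, 2 welds).
R_nwt = 0.6 × 90 × 0.2209 × 5.5 = 65.62 kips (transverse, base value).
(i) R_nwl + R_nwt = 184.9 kips; (ii) 0.85 R_nwl + 1.5 R_nwt = 199.8 kips.
R_n = max = 199.8 kips [governs: (ii)]; φR_n = 149.9 kips.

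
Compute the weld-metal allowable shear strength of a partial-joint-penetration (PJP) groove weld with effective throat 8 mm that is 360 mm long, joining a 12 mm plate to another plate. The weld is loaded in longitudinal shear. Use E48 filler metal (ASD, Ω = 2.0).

E48XX → F_EXX = 480 MPa.
Effective throat (given) t_e = 8 mm.
A_we = 8 × 360 = 2880 mm².
F_nw = 0.6 F_EXX = 288 MPa.
R_n/Ω = (288 × 2880) / 2.0 × 10⁻³ = 414.7 kN.

R_n/Ω ≈ 415 kN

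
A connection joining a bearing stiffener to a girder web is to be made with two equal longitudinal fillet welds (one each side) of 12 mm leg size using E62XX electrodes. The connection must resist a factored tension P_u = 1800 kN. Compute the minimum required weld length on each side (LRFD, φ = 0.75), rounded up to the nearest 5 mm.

E62XX → F_EXX = 620 MPa.
Throat t_e = 0.707 × 12 = 8.484 mm.
φr_n = 0.75 × 0.6 × 620 × 8.484 × 10⁻³ = 2.367 kN/mm.
L_req = P_u / φr_n = 1800 / 2.367 = 760.4 mm total.
Per side: 760.4 / 2 = 380.2 mm.
Round up → use L = 385 mm on each side.

L = 385 mm on each side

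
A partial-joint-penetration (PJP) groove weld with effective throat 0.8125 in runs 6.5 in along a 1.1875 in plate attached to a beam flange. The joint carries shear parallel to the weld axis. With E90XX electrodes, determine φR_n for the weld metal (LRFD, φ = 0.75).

E90XX → F_EXX = 90 ksi.
Effective throat (given) t_e = 0.8125 in.
A_we = 0.8125 × 6.5 = 5.281 in².
F_nw = 0.6 F_EXX = 54 ksi.
φR_n = 0.75 × 54 × 5.281 = 213.9 kips.

φR_n ≈ 214 kips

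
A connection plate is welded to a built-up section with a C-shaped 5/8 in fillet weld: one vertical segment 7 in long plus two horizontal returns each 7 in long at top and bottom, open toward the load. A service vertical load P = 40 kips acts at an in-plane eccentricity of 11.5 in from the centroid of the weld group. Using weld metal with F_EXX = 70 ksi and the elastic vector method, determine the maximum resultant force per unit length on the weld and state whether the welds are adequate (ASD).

f_max ≈ 10.1 kip/in; NOT adequate

Total weld length L_w = 21 in. Treat welds as unit-width lines.
Centroid: x̄ = 2×7×3.5 / 21 = 2.333 in from the vertical weld.
Polar moment about centroid: J = I_x + I_y = [7³/12 + 2×7×3.5²] + [7×2.333² + 2(7³/12 + 7×1.167²)] = 314.4 in³.
Direct shear f_v = P/L_w = 40 / 21 = 1.905 kip/in (vertical).
Torsion M = P·e = 40 × 11.5 = 460 kip·in.
Critical point at (x, y) = (4.667, 3.5) from centroid. f_tx = M·y/J = 5.121 kip/in; f_ty = M·x/J = 6.827 kip/in.
Resultant f_max = √[f_tx² + (f_v + f_ty)²] = √[5.121² + (1.905 + 6.827)²] = 10.12 kip/in.
Capacity per unit length: r_n/Ω = (1/2.0) × 0.6 × 70 × (0.707 × 0.625) = 9.279 kip/in.
10.12 > 9.279 → NOT adequate.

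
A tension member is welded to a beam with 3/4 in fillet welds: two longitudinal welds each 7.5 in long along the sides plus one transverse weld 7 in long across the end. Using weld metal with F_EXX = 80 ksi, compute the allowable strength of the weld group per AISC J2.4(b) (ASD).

R_n/Ω ≈ 296 kip

t_e = 0.707 × 0.75 = 0.5302 in.
R_nwl = 0.6 × 80 × 0.5302 × 15 = 381.8 kip (longitudinal, 2 welds).
R_nwt = 0.6 × 80 × 0.5302 × 7 = 178.2 kip (transverse, base value).
(i) R_nwl + R_nwt = 559.9 kip; (ii) 0.85 R_nwl + 1.5 R_nwt = 591.8 kip.
R_n = max = 591.8 kip [governs: (ii)]; R_n/Ω = 295.9 kip.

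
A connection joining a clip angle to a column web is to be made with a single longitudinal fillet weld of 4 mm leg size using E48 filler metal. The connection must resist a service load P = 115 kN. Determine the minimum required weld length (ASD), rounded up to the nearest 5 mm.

L = 285 mm

E48XX → F_EXX = 480 MPa.
Throat t_e = 0.707 × 4 = 2.828 mm.
r_n/Ω = (0.6 × 480 × 2.828) / 2.0 = 407.2 N/mm = 0.4072 kN/mm.
L_req = P / (r_n/Ω) = 115 / 0.4072 = 282.4 mm total.
Round up → use L = 285 mm.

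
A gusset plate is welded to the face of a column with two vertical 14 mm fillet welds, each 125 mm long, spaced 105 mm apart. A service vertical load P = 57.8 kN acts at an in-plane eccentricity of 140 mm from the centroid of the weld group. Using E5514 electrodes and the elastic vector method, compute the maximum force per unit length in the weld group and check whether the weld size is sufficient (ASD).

f_max ≈ 819 N/mm; adequate

E55XX → F_EXX = 550 MPa.
Total weld length L_w = 250 mm. Treat welds as unit-width lines.
Polar moment about centroid: J = 2[d³/12 + d(b/2)²] = 2[125³/12 + 125×52.5²] = 1015000 mm³.
Direct shear f_v = P/L_w = 57.8×10³ / 250 = 231.2 N/mm (vertical).
Torsion M = P·e = 57.8×10³ × 140 = 8092000 N·mm.
Critical point at (x, y) = (52.5, 62.5) from centroid. f_tx = M·y/J = 498.5 N/mm; f_ty = M·x/J = 418.7 N/mm.
Resultant f_max = √[f_tx² + (f_v + f_ty)²] = √[498.5² + (231.2 + 418.7)²] = 819.1 N/mm.
Capacity per unit length: r_n/Ω = (1/2.0) × 0.6 × 550 × (0.707 × 14) = 1633 N/mm.
819.1 ≤ 1633 → adequate.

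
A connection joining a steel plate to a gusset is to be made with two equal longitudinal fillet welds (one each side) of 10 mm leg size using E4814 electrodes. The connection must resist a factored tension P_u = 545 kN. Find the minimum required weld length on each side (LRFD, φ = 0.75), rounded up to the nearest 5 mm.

E48XX → F_EXX = 480 MPa.
Throat t_e = 0.707 × 10 = 7.07 mm.
φr_n = 0.75 × 0.6 × 480 × 7.07 × 10⁻³ = 1.527 kN/mm.
L_req = P_u / φr_n = 545 / 1.527 = 356.9 mm total.
Per side: 356.9 / 2 = 178.4 mm.
Round up → use L = 180 mm on each side.

L = 180 mm on each side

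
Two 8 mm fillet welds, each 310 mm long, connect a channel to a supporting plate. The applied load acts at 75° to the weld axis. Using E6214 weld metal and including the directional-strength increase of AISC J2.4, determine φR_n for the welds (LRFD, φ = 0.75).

E62XX → F_EXX = 620 MPa.
t_e = 0.707 × 8 = 5.656 mm; A_we = 5.656 × 620 = 3507 mm².
Directional factor: 1.0 + 0.5 sin^1.5(75°) = 1.475.
F_nw = 0.6 × 620 × 1.475 = 548.6 MPa.
φR_n = 0.75 × 548.6 × 3507 × 10⁻³ = 1443 kN.

φR_n ≈ 1440 kN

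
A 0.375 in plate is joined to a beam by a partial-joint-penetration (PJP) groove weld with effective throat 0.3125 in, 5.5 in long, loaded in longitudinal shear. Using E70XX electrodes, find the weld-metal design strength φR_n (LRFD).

φR_n ≈ 54.1 kips

E70XX → F_EXX = 70 ksi.
Effective throat (given) t_e = 0.3125 in.
A_we = 0.3125 × 5.5 = 1.719 in².
F_nw = 0.6 F_EXX = 42 ksi.
φR_n = 0.75 × 42 × 1.719 = 54.14 kips.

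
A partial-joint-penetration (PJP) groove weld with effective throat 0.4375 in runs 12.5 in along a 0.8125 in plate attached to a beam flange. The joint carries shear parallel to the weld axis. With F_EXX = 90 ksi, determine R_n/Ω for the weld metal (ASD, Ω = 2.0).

Effective throat (given) t_e = 0.4375 in.
A_we = 0.4375 × 12.5 = 5.469 in².
F_nw = 0.6 F_EXX = 54 ksi.
R_n/Ω = (54 × 5.469) / 2.0 = 147.7 kips.

R_n/Ω ≈ 148 kips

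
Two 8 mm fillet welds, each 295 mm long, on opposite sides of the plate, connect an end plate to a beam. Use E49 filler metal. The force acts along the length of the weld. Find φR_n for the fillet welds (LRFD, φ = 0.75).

E49XX → F_EXX = 490 MPa.
Effective throat t_e = 0.707 × 8 = 5.656 mm.
Total length L = 590 mm; A_we = 5.656 × 590 = 3337 mm².
F_nw = 0.6 F_EXX = 0.6 × 490 = 294 MPa.
φR_n = 0.75 × 294 × 3337 × 10⁻³ = 735.8 kN.

φR_n ≈ 736 kN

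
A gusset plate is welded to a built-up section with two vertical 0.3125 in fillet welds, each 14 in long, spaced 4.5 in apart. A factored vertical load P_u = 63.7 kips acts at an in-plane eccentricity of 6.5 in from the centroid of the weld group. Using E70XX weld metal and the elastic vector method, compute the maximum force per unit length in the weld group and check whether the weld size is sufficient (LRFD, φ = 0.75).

f_max ≈ 6.17 kip/in; adequate

E70XX → F_EXX = 70 ksi.
Total weld length L_w = 28 in. Treat welds as unit-width lines.
Polar moment about centroid: J = 2[d³/12 + d(b/2)²] = 2[14³/12 + 14×2.25²] = 599.1 in³.
Direct shear f_v = P/L_w = 63.7 / 28 = 2.275 kip/in (vertical).
Torsion M = P·e = 63.7 × 6.5 = 414.05 kip·in.
Critical point at (x, y) = (2.25, 7) from centroid. f_tx = M·y/J = 4.838 kip/in; f_ty = M·x/J = 1.555 kip/in.
Resultant f_max = √[f_tx² + (f_v + f_ty)²] = √[4.838² + (2.275 + 1.555)²] = 6.171 kip/in.
Capacity per unit length: φr_n = 0.75 × 0.6 × 70 × (0.707 × 0.3125) = 6.96 kip/in.
6.171 ≤ 6.96 → adequate.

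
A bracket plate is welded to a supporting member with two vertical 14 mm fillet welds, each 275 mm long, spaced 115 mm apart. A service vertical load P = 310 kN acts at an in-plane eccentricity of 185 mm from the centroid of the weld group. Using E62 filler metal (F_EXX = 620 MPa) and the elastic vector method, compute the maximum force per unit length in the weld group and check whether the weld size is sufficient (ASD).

Total weld length L_w = 550 mm. Treat welds as unit-width lines.
Polar moment about centroid: J = 2[d³/12 + d(b/2)²] = 2[275³/12 + 275×57.5²] = 5285000 mm³.
Direct shear f_v = P/L_w = 310×10³ / 550 = 563.6 N/mm (vertical).
Torsion M = P·e = 310×10³ × 185 = 57350000 N·mm.
Critical point at (x, y) = (57.5, 137.5) from centroid. f_tx = M·y/J = 1492 N/mm; f_ty = M·x/J = 624 N/mm.
Resultant f_max = √[f_tx² + (f_v + f_ty)²] = √[1492² + (563.6 + 624)²] = 1907 N/mm.
Capacity per unit length: r_n/Ω = (1/2.0) × 0.6 × 620 × (0.707 × 14) = 1841 N/mm.
1907 > 1841 → NOT adequate.

f_max ≈ 1910 N/mm; NOT adequate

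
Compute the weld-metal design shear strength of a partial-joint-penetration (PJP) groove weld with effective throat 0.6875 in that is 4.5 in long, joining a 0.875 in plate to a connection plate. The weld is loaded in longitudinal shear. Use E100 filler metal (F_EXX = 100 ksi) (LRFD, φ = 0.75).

Effective throat (given) t_e = 0.6875 in.
A_we = 0.6875 × 4.5 = 3.094 in².
F_nw = 0.6 F_EXX = 60 ksi.
φR_n = 0.75 × 60 × 3.094 = 139.2 kips.

φR_n ≈ 139 kips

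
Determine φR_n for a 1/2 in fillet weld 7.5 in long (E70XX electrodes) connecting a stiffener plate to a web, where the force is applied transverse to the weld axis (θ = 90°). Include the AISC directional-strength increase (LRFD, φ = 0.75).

φR_n ≈ 125 kips

E70XX → F_EXX = 70 ksi.
t_e = 0.707 × 0.5 = 0.3535 in; A_we = 0.3535 × 7.5 = 2.651 in².
Directional factor: 1.0 + 0.5 sin^1.5(90°) = 1.5.
F_nw = 0.6 × 70 × 1.5 = 63 ksi.
φR_n = 0.75 × 63 × 2.651 = 125.3 kips.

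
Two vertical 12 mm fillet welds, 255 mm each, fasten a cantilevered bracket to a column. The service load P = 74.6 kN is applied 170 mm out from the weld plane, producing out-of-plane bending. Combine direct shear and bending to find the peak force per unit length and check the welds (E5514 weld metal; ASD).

f_max ≈ 603 N/mm; adequate

E55XX → F_EXX = 550 MPa.
L_w = 2 × 255 = 510 mm; section modulus (unit throat) S = 2 × L²/6 = 21680 mm².
Direct shear f_v = P/L_w = 74.6×10³/510 = 146.3 N/mm.
Moment M = P × e = 74.6×10³ × 170 = 12682000 N·mm; bending f_b = M/S = 585.1 N/mm.
f_max = √(f_v² + f_b²) = √(146.3² + 585.1²) = 603.1 N/mm.
r_n/Ω = (1/2.0) × 0.6 × 550 × (0.707 × 12) = 1400 N/mm → adequate.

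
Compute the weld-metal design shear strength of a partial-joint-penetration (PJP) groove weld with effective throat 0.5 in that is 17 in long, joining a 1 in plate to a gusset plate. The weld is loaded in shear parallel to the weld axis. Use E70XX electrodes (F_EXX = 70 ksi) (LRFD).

Effective throat (given) t_e = 0.5 in.
A_we = 0.5 × 17 = 8.5 in².
F_nw = 0.6 F_EXX = 42 ksi.
φR_n = 0.75 × 42 × 8.5 = 267.8 kips.

φR_n ≈ 268 kips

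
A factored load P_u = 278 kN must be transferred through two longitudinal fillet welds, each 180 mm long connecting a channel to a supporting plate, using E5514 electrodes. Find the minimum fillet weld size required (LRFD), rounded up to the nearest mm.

w = 5 mm

E55XX → F_EXX = 550 MPa.
Total weld length L = 360 mm.
Required throat t_e = P_u / (φ × 0.6 F_EXX × L) = 278 / (0.75 × 0.6 × 550 × 360 × 10⁻³) = 3.12 mm.
Required leg w = t_e / 0.707 = 4.413 mm → use 5 mm.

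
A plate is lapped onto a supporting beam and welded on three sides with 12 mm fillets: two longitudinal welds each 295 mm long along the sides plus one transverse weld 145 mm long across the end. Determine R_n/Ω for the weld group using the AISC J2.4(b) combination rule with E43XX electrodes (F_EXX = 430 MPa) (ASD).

R_n/Ω ≈ 804 kN

t_e = 0.707 × 12 = 8.484 mm.
R_nwl = 0.6 × 430 × 8.484 × 590 × 10⁻³ = 1291 kN (longitudinal, 2 welds).
R_nwt = 0.6 × 430 × 8.484 × 145 × 10⁻³ = 317.4 kN (transverse, base value).
(i) R_nwl + R_nwt = 1609 kN; (ii) 0.85 R_nwl + 1.5 R_nwt = 1574 kN.
R_n = max = 1609 kN [governs: (i)]; R_n/Ω = 804.4 kN.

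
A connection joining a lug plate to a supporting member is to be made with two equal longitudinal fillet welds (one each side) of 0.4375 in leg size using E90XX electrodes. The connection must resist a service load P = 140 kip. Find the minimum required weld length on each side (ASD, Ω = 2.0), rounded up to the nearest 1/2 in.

E90XX → F_EXX = 90 ksi.
Throat t_e = 0.707 × 0.4375 = 0.3093 in.
r_n/Ω = (0.6 × 90 × 0.3093) / 2.0 = 8.351 kip/in.
L_req = P / (r_n/Ω) = 140 / 8.351 = 16.76 in total.
Per side: 16.76 / 2 = 8.382 in.
Round up → use L = 8.5 in on each side.

L = 8.5 in on each side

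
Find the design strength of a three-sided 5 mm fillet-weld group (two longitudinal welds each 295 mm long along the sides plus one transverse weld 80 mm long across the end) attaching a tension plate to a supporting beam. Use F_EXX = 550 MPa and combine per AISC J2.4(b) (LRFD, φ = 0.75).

t_e = 0.707 × 5 = 3.535 mm.
R_nwl = 0.6 × 550 × 3.535 × 590 × 10⁻³ = 688.3 kN (longitudinal, 2 welds).
R_nwt = 0.6 × 550 × 3.535 × 80 × 10⁻³ = 93.32 kN (transverse, base value).
(i) R_nwl + R_nwt = 781.6 kN; (ii) 0.85 R_nwl + 1.5 R_nwt = 725 kN.
R_n = max = 781.6 kN [governs: (i)]; φR_n = 586.2 kN.

φR_n ≈ 586 kN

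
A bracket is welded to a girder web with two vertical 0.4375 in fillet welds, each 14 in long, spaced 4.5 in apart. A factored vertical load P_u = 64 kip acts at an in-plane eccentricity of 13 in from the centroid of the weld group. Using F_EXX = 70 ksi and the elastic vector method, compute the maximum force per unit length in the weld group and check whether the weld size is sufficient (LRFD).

Total weld length L_w = 28 in. Treat welds as unit-width lines.
Polar moment about centroid: J = 2[d³/12 + d(b/2)²] = 2[14³/12 + 14×2.25²] = 599.1 in³.
Direct shear f_v = P/L_w = 64 / 28 = 2.286 kip/in (vertical).
Torsion M = P·e = 64 × 13 = 832 kip·in.
Critical point at (x, y) = (2.25, 7) from centroid. f_tx = M·y/J = 9.722 kip/in; f_ty = M·x/J = 3.125 kip/in.
Resultant f_max = √[f_tx² + (f_v + f_ty)²] = √[9.722² + (2.286 + 3.125)²] = 11.13 kip/in.
Capacity per unit length: φr_n = 0.75 × 0.6 × 70 × (0.707 × 0.4375) = 9.743 kip/in.
11.13 > 9.743 → NOT adequate.

f_max ≈ 11.1 kip/in; NOT adequate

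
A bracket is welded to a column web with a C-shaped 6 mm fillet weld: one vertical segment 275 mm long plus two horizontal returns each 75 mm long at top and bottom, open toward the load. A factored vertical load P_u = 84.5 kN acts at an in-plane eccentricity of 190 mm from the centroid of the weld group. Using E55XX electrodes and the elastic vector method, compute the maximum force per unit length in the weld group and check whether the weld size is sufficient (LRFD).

f_max ≈ 616 N/mm; adequate

E55XX → F_EXX = 550 MPa.
Total weld length L_w = 425 mm. Treat welds as unit-width lines.
Centroid: x̄ = 2×75×37.5 / 425 = 13.24 mm from the vertical weld.
Polar moment about centroid: J = I_x + I_y = [275³/12 + 2×75×137.5²] + [275×13.24² + 2(75³/12 + 75×24.26²)] = 4776000 mm³.
Direct shear f_v = P/L_w = 84.5×10³ / 425 = 198.8 N/mm (vertical).
Torsion M = P·e = 84.5×10³ × 190 = 16055000 N·mm.
Critical point at (x, y) = (61.76, 137.5) from centroid. f_tx = M·y/J = 462.2 N/mm; f_ty = M·x/J = 207.6 N/mm.
Resultant f_max = √[f_tx² + (f_v + f_ty)²] = √[462.2² + (198.8 + 207.6)²] = 615.5 N/mm.
Capacity per unit length: φr_n = 0.75 × 0.6 × 550 × (0.707 × 6) = 1050 N/mm.
615.5 ≤ 1050 → adequate.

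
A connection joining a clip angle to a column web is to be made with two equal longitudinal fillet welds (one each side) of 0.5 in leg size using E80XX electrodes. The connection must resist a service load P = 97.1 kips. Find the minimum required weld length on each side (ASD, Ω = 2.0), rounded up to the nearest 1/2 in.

E80XX → F_EXX = 80 ksi.
Throat t_e = 0.707 × 0.5 = 0.3535 in.
r_n/Ω = (0.6 × 80 × 0.3535) / 2.0 = 8.484 kip/in.
L_req = P / (r_n/Ω) = 97.1 / 8.484 = 11.45 in total.
Per side: 11.45 / 2 = 5.723 in.
Round up → use L = 6 in on each side.

L = 6 in on each side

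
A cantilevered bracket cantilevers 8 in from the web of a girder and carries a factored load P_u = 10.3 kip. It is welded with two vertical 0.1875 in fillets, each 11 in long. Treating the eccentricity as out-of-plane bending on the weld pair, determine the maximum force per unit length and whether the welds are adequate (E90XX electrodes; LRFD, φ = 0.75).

E90XX → F_EXX = 90 ksi.
L_w = 2 × 11 = 22 in; section modulus (unit throat) S = 2 × L²/6 = 40.33 in².
Direct shear f_v = P/L_w = 10.3/22 = 0.4682 kip/in.
Moment M = P × e = 10.3 × 8 = 82.4 kip·in; bending f_b = M/S = 2.043 kip/in.
f_max = √(f_v² + f_b²) = √(0.4682² + 2.043²) = 2.096 kip/in.
φr_n = 0.75 × 0.6 × 90 × (0.707 × 0.1875) = 5.369 kip/in → adequate.

f_max ≈ 2.1 kip/in; adequate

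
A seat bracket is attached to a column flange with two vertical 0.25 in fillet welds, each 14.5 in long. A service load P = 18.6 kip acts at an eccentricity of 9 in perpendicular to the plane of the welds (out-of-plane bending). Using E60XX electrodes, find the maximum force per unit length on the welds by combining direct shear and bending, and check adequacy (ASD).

f_max ≈ 2.47 kip/in; adequate

E60XX → F_EXX = 60 ksi.
L_w = 2 × 14.5 = 29 in; section modulus (unit throat) S = 2 × L²/6 = 70.08 in².
Direct shear f_v = P/L_w = 18.6/29 = 0.6414 kip/in.
Moment M = P × e = 18.6 × 9 = 167.4 kip·in; bending f_b = M/S = 2.389 kip/in.
f_max = √(f_v² + f_b²) = √(0.6414² + 2.389²) = 2.473 kip/in.
r_n/Ω = (1/2.0) × 0.6 × 60 × (0.707 × 0.25) = 3.181 kip/in → adequate.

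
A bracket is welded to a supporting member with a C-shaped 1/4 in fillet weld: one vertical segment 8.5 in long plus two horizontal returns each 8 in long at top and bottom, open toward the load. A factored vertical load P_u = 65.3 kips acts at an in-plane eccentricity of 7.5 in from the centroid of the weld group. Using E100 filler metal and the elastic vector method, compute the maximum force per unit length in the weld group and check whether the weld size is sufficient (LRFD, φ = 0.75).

E100XX → F_EXX = 100 ksi.
Total weld length L_w = 24.5 in. Treat welds as unit-width lines.
Centroid: x̄ = 2×8×4 / 24.5 = 2.612 in from the vertical weld.
Polar moment about centroid: J = I_x + I_y = [8.5³/12 + 2×8×4.25²] + [8.5×2.612² + 2(8³/12 + 8×1.388²)] = 514.3 in³.
Direct shear f_v = P/L_w = 65.3 / 24.5 = 2.665 kip/in (vertical).
Torsion M = P·e = 65.3 × 7.5 = 489.75 kip·in.
Critical point at (x, y) = (5.388, 4.25) from centroid. f_tx = M·y/J = 4.047 kip/in; f_ty = M·x/J = 5.13 kip/in.
Resultant f_max = √[f_tx² + (f_v + f_ty)²] = √[4.047² + (2.665 + 5.13)²] = 8.783 kip/in.
Capacity per unit length: φr_n = 0.75 × 0.6 × 100 × (0.707 × 0.25) = 7.954 kip/in.
8.783 > 7.954 → NOT adequate.

f_max ≈ 8.78 kip/in; NOT adequate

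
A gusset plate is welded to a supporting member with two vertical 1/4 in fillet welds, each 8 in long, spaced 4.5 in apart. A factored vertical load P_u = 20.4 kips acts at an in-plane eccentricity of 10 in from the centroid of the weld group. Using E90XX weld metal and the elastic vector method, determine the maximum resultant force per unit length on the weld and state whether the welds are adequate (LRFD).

E90XX → F_EXX = 90 ksi.
Total weld length L_w = 16 in. Treat welds as unit-width lines.
Polar moment about centroid: J = 2[d³/12 + d(b/2)²] = 2[8³/12 + 8×2.25²] = 166.3 in³.
Direct shear f_v = P/L_w = 20.4 / 16 = 1.275 kip/in (vertical).
Torsion M = P·e = 20.4 × 10 = 204 kip·in.
Critical point at (x, y) = (2.25, 4) from centroid. f_tx = M·y/J = 4.906 kip/in; f_ty = M·x/J = 2.76 kip/in.
Resultant f_max = √[f_tx² + (f_v + f_ty)²] = √[4.906² + (1.275 + 2.76)²] = 6.352 kip/in.
Capacity per unit length: φr_n = 0.75 × 0.6 × 90 × (0.707 × 0.25) = 7.158 kip/in.
6.352 ≤ 7.158 → adequate.

f_max ≈ 6.35 kip/in; adequate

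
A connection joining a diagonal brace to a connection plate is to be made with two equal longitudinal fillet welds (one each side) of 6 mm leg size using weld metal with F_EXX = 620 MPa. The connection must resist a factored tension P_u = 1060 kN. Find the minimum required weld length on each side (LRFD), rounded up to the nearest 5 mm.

Throat t_e = 0.707 × 6 = 4.242 mm.
φr_n = 0.75 × 0.6 × 620 × 4.242 × 10⁻³ = 1.184 kN/mm.
L_req = P_u / φr_n = 1060 / 1.184 = 895.6 mm total.
Per side: 895.6 / 2 = 447.8 mm.
Round up → use L = 450 mm on each side.

L = 450 mm on each side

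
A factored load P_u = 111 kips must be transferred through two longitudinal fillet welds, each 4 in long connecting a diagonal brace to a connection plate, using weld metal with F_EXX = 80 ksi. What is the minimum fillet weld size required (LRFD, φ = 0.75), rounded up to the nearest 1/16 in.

w = 9/16 in

Total weld length L = 8 in.
Required throat t_e = P_u / (φ × 0.6 F_EXX × L) = 111 / (0.75 × 0.6 × 80 × 8) = 0.3854 in.
Required leg w = t_e / 0.707 = 0.5451 in → use 9/16 in.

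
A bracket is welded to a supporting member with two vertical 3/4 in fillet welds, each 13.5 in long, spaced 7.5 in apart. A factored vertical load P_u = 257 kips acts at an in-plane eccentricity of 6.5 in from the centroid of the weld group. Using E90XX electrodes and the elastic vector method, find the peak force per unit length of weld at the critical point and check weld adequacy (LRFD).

f_max ≈ 22.5 kip/in; NOT adequate

E90XX → F_EXX = 90 ksi.
Total weld length L_w = 27 in. Treat welds as unit-width lines.
Polar moment about centroid: J = 2[d³/12 + d(b/2)²] = 2[13.5³/12 + 13.5×3.75²] = 789.8 in³.
Direct shear f_v = P/L_w = 257 / 27 = 9.519 kip/in (vertical).
Torsion M = P·e = 257 × 6.5 = 1670.5 kip·in.
Critical point at (x, y) = (3.75, 6.75) from centroid. f_tx = M·y/J = 14.28 kip/in; f_ty = M·x/J = 7.932 kip/in.
Resultant f_max = √[f_tx² + (f_v + f_ty)²] = √[14.28² + (9.519 + 7.932)²] = 22.55 kip/in.
Capacity per unit length: φr_n = 0.75 × 0.6 × 90 × (0.707 × 0.75) = 21.48 kip/in.
22.55 > 21.48 → NOT adequate.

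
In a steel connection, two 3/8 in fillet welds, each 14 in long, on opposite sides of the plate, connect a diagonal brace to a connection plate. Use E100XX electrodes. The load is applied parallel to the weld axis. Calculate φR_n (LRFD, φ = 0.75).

E100XX → F_EXX = 100 ksi.
Effective throat t_e = 0.707 × 0.375 = 0.2651 in.
Total length L = 28 in; A_we = 0.2651 × 28 = 7.423 in².
F_nw = 0.6 F_EXX = 0.6 × 100 = 60 ksi.
φR_n = 0.75 × 60 × 7.423 = 334.1 kip.

φR_n ≈ 334 kip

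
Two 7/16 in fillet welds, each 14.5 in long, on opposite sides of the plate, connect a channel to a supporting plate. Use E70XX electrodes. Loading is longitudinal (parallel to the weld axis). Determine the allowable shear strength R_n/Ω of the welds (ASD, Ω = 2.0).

R_n/Ω ≈ 188 kips

E70XX → F_EXX = 70 ksi.
Effective throat t_e = 0.707 × 0.4375 = 0.3093 in.
Total length L = 29 in; A_we = 0.3093 × 29 = 8.97 in².
F_nw = 0.6 F_EXX = 0.6 × 70 = 42 ksi.
R_n = 42 × 8.97 = 376.7 kips; R_n/Ω = 376.7/2.0 = 188.4 kips.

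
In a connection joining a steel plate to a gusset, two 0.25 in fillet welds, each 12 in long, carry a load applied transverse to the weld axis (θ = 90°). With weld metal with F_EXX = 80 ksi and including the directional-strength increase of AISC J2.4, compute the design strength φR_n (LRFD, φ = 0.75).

t_e = 0.707 × 0.25 = 0.1767 in; A_we = 0.1767 × 24 = 4.242 in².
Directional factor: 1.0 + 0.5 sin^1.5(90°) = 1.5.
F_nw = 0.6 × 80 × 1.5 = 72 ksi.
φR_n = 0.75 × 72 × 4.242 = 229.1 kips.

φR_n ≈ 229 kips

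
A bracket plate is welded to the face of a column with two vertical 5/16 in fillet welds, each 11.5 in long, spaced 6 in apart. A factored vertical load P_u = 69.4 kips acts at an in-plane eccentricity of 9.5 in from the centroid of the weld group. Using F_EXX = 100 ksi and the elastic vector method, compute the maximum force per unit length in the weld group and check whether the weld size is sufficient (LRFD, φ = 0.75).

f_max ≈ 11 kip/in; NOT adequate

Total weld length L_w = 23 in. Treat welds as unit-width lines.
Polar moment about centroid: J = 2[d³/12 + d(b/2)²] = 2[11.5³/12 + 11.5×3²] = 460.5 in³.
Direct shear f_v = P/L_w = 69.4 / 23 = 3.017 kip/in (vertical).
Torsion M = P·e = 69.4 × 9.5 = 659.3 kip·in.
Critical point at (x, y) = (3, 5.75) from centroid. f_tx = M·y/J = 8.233 kip/in; f_ty = M·x/J = 4.295 kip/in.
Resultant f_max = √[f_tx² + (f_v + f_ty)²] = √[8.233² + (3.017 + 4.295)²] = 11.01 kip/in.
Capacity per unit length: φr_n = 0.75 × 0.6 × 100 × (0.707 × 0.3125) = 9.942 kip/in.
11.01 > 9.942 → NOT adequate.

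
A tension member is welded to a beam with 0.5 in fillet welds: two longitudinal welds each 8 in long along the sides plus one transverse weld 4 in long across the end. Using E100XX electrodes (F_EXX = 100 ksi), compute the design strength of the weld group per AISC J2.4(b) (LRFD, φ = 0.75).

t_e = 0.707 × 0.5 = 0.3535 in.
R_nwl = 0.6 × 100 × 0.3535 × 16 = 339.4 kips (longitudinal, 2 welds).
R_nwt = 0.6 × 100 × 0.3535 × 4 = 84.84 kips (transverse, base value).
(i) R_nwl + R_nwt = 424.2 kips; (ii) 0.85 R_nwl + 1.5 R_nwt = 415.7 kips.
R_n = max = 424.2 kips [governs: (i)]; φR_n = 318.1 kips.

φR_n ≈ 318 kips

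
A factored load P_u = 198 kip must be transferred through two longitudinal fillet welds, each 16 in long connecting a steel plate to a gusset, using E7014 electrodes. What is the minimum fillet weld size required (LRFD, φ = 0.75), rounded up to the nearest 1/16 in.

E70XX → F_EXX = 70 ksi.
Total weld length L = 32 in.
Required throat t_e = P_u / (φ × 0.6 F_EXX × L) = 198 / (0.75 × 0.6 × 70 × 32) = 0.1964 in.
Required leg w = t_e / 0.707 = 0.2778 in → use 5/16 in.

w = 5/16 in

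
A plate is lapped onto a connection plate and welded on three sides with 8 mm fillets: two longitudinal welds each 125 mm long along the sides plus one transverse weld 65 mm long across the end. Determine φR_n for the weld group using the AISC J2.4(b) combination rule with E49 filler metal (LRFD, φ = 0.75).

E49XX → F_EXX = 490 MPa.
t_e = 0.707 × 8 = 5.656 mm.
R_nwl = 0.6 × 490 × 5.656 × 250 × 10⁻³ = 415.7 kN (longitudinal, 2 welds).
R_nwt = 0.6 × 490 × 5.656 × 65 × 10⁻³ = 108.1 kN (transverse, base value).
(i) R_nwl + R_nwt = 523.8 kN; (ii) 0.85 R_nwl + 1.5 R_nwt = 515.5 kN.
R_n = max = 523.8 kN [governs: (i)]; φR_n = 392.9 kN.

φR_n ≈ 393 kN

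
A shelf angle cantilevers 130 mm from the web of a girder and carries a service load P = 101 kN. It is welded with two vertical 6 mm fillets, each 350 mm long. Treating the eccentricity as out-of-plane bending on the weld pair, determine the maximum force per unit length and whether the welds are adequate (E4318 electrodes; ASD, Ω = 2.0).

E43XX → F_EXX = 430 MPa.
L_w = 2 × 350 = 700 mm; section modulus (unit throat) S = 2 × L²/6 = 40830 mm².
Direct shear f_v = P/L_w = 101×10³/700 = 144.3 N/mm.
Moment M = P × e = 101×10³ × 130 = 13130000 N·mm; bending f_b = M/S = 321.6 N/mm.
f_max = √(f_v² + f_b²) = √(144.3² + 321.6²) = 352.4 N/mm.
r_n/Ω = (1/2.0) × 0.6 × 430 × (0.707 × 6) = 547.2 N/mm → adequate.

f_max ≈ 352 N/mm; adequate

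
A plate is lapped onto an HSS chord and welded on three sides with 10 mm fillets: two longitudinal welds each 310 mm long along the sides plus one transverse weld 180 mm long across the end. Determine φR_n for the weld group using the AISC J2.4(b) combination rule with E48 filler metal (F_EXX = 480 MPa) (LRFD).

φR_n ≈ 1220 kN

t_e = 0.707 × 10 = 7.07 mm.
R_nwl = 0.6 × 480 × 7.07 × 620 × 10⁻³ = 1262 kN (longitudinal, 2 welds).
R_nwt = 0.6 × 480 × 7.07 × 180 × 10⁻³ = 366.5 kN (transverse, base value).
(i) R_nwl + R_nwt = 1629 kN; (ii) 0.85 R_nwl + 1.5 R_nwt = 1623 kN.
R_n = max = 1629 kN [governs: (i)]; φR_n = 1222 kN.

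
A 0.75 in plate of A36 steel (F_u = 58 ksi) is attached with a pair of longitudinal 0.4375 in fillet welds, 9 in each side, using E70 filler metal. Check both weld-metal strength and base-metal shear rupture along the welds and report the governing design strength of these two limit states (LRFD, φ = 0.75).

φR_n ≈ 175 kip (weld metal governs)

E70XX → F_EXX = 70 ksi.
t_e = 0.707 × 0.4375 = 0.3093 in; L = 18 in.
Weld metal: φR_n = 0.75 × 0.6 × 70 × 0.3093 × 18 = 175.4 kip.
Base metal (shear rupture): φR_n = 0.75 × 0.6 × 58 × 0.75 × 18 = 352.3 kip.
Governing: weld metal.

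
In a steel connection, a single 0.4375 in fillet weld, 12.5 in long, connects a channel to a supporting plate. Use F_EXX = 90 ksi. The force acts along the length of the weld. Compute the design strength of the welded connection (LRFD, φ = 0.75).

Effective throat t_e = 0.707 × 0.4375 = 0.3093 in.
Total length L = 12.5 in; A_we = 0.3093 × 12.5 = 3.866 in².
F_nw = 0.6 F_EXX = 0.6 × 90 = 54 ksi.
φR_n = 0.75 × 54 × 3.866 = 156.6 kip.

φR_n ≈ 157 kip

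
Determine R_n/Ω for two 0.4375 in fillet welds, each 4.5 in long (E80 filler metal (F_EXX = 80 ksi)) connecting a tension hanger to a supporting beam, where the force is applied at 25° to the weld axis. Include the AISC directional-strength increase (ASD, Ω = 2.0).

R_n/Ω ≈ 76 kip

t_e = 0.707 × 0.4375 = 0.3093 in; A_we = 0.3093 × 9 = 2.784 in².
Directional factor: 1.0 + 0.5 sin^1.5(25°) = 1.137.
F_nw = 0.6 × 80 × 1.137 = 54.59 ksi.
R_n/Ω = (54.59 × 2.784) / 2.0 = 75.99 kip.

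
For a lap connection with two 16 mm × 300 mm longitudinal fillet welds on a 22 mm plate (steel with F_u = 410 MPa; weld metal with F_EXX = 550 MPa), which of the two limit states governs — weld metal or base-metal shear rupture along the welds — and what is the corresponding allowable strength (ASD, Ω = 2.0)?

R_n/Ω ≈ 1120 kN (weld metal governs)

t_e = 0.707 × 16 = 11.31 mm; L = 600 mm.
Weld metal: R_n/Ω = (1/2.0) × 0.6 × 550 × 11.31 × 600 × 10⁻³ = 1120 kN.
Base metal (shear rupture): R_n/Ω = (1/2.0) × 0.6 × 410 × 22 × 600 × 10⁻³ = 1624 kN.
Governing: weld metal.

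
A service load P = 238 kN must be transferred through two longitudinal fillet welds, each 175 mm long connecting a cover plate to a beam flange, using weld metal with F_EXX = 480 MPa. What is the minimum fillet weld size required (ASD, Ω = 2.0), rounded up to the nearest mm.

w = 7 mm

Total weld length L = 350 mm.
Required throat t_e = P × Ω / (0.6 F_EXX × L) = 238 × 2.0 / (0.6 × 480 × 350 × 10⁻³) = 4.722 mm.
Required leg w = t_e / 0.707 = 6.679 mm → use 7 mm.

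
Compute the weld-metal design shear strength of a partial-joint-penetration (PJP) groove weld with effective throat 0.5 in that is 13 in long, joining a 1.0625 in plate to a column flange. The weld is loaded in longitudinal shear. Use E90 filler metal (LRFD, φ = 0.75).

E90XX → F_EXX = 90 ksi.
Effective throat (given) t_e = 0.5 in.
A_we = 0.5 × 13 = 6.5 in².
F_nw = 0.6 F_EXX = 54 ksi.
φR_n = 0.75 × 54 × 6.5 = 263.2 kip.

φR_n ≈ 263 kip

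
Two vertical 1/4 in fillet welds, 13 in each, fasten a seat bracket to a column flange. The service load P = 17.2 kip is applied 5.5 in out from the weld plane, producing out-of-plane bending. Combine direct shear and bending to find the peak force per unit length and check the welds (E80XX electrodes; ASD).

E80XX → F_EXX = 80 ksi.
L_w = 2 × 13 = 26 in; section modulus (unit throat) S = 2 × L²/6 = 56.33 in².
Direct shear f_v = P/L_w = 17.2/26 = 0.6615 kip/in.
Moment M = P × e = 17.2 × 5.5 = 94.6 kip·in; bending f_b = M/S = 1.679 kip/in.
f_max = √(f_v² + f_b²) = √(0.6615² + 1.679²) = 1.805 kip/in.
r_n/Ω = (1/2.0) × 0.6 × 80 × (0.707 × 0.25) = 4.242 kip/in → adequate.

f_max ≈ 1.8 kip/in; adequate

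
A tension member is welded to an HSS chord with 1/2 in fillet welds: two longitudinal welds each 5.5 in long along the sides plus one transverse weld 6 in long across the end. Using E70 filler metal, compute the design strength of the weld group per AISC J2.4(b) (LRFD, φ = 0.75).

E70XX → F_EXX = 70 ksi.
t_e = 0.707 × 0.5 = 0.3535 in.
R_nwl = 0.6 × 70 × 0.3535 × 11 = 163.3 kip (longitudinal, 2 welds).
R_nwt = 0.6 × 70 × 0.3535 × 6 = 89.08 kip (transverse, base value).
(i) R_nwl + R_nwt = 252.4 kip; (ii) 0.85 R_nwl + 1.5 R_nwt = 272.4 kip.
R_n = max = 272.4 kip [governs: (ii)]; φR_n = 204.3 kip.

φR_n ≈ 204 kip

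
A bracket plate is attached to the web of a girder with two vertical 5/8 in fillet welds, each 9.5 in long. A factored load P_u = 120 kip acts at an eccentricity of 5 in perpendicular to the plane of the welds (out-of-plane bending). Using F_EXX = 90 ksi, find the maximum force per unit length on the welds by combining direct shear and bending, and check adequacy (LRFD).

L_w = 2 × 9.5 = 19 in; section modulus (unit throat) S = 2 × L²/6 = 30.08 in².
Direct shear f_v = P/L_w = 120/19 = 6.316 kip/in.
Moment M = P × e = 120 × 5 = 600 kip·in; bending f_b = M/S = 19.94 kip/in.
f_max = √(f_v² + f_b²) = √(6.316² + 19.94²) = 20.92 kip/in.
φr_n = 0.75 × 0.6 × 90 × (0.707 × 0.625) = 17.9 kip/in → NOT adequate.

f_max ≈ 20.9 kip/in; NOT adequate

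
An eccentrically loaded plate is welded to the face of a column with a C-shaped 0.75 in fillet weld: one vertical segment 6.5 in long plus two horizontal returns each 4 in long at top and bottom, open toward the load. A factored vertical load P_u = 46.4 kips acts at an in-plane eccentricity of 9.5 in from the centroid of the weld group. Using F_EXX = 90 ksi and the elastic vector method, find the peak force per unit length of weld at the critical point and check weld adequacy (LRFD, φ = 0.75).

f_max ≈ 16.8 kip/in; adequate

Total weld length L_w = 14.5 in. Treat welds as unit-width lines.
Centroid: x̄ = 2×4×2 / 14.5 = 1.103 in from the vertical weld.
Polar moment about centroid: J = I_x + I_y = [6.5³/12 + 2×4×3.25²] + [6.5×1.103² + 2(4³/12 + 4×0.8966²)] = 132.4 in³.
Direct shear f_v = P/L_w = 46.4 / 14.5 = 3.2 kip/in (vertical).
Torsion M = P·e = 46.4 × 9.5 = 440.8 kip·in.
Critical point at (x, y) = (2.897, 3.25) from centroid. f_tx = M·y/J = 10.82 kip/in; f_ty = M·x/J = 9.644 kip/in.
Resultant f_max = √[f_tx² + (f_v + f_ty)²] = √[10.82² + (3.2 + 9.644)²] = 16.79 kip/in.
Capacity per unit length: φr_n = 0.75 × 0.6 × 90 × (0.707 × 0.75) = 21.48 kip/in.
16.79 ≤ 21.48 → adequate.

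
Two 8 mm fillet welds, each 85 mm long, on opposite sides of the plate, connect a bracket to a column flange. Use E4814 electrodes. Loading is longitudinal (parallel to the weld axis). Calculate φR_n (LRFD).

E48XX → F_EXX = 480 MPa.
Effective throat t_e = 0.707 × 8 = 5.656 mm.
Total length L = 170 mm; A_we = 5.656 × 170 = 961.5 mm².
F_nw = 0.6 F_EXX = 0.6 × 480 = 288 MPa.
φR_n = 0.75 × 288 × 961.5 × 10⁻³ = 207.7 kN.

φR_n ≈ 208 kN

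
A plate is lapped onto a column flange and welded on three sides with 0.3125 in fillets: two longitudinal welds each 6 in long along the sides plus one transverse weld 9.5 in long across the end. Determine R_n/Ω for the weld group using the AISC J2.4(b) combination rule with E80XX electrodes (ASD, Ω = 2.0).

R_n/Ω ≈ 130 kips

E80XX → F_EXX = 80 ksi.
t_e = 0.707 × 0.3125 = 0.2209 in.
R_nwl = 0.6 × 80 × 0.2209 × 12 = 127.3 kips (longitudinal, 2 welds).
R_nwt = 0.6 × 80 × 0.2209 × 9.5 = 100.7 kips (transverse, base value).
(i) R_nwl + R_nwt = 228 kips; (ii) 0.85 R_nwl + 1.5 R_nwt = 259.3 kips.
R_n = max = 259.3 kips [governs: (ii)]; R_n/Ω = 129.6 kips.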